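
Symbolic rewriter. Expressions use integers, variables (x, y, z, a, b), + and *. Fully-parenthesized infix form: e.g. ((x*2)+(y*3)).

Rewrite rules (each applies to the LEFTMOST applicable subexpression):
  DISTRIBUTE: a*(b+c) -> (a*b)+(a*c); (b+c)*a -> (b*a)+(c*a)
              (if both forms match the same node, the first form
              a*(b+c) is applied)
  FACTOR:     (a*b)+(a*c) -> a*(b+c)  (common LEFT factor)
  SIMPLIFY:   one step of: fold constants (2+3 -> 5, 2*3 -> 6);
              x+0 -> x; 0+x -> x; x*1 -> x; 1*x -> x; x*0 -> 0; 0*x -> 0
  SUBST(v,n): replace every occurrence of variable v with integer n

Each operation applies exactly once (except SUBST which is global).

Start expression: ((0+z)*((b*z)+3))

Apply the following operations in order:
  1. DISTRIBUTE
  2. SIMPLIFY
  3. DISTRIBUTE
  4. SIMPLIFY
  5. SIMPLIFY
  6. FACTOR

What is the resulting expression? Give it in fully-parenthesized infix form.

Start: ((0+z)*((b*z)+3))
Apply DISTRIBUTE at root (target: ((0+z)*((b*z)+3))): ((0+z)*((b*z)+3)) -> (((0+z)*(b*z))+((0+z)*3))
Apply SIMPLIFY at LL (target: (0+z)): (((0+z)*(b*z))+((0+z)*3)) -> ((z*(b*z))+((0+z)*3))
Apply DISTRIBUTE at R (target: ((0+z)*3)): ((z*(b*z))+((0+z)*3)) -> ((z*(b*z))+((0*3)+(z*3)))
Apply SIMPLIFY at RL (target: (0*3)): ((z*(b*z))+((0*3)+(z*3))) -> ((z*(b*z))+(0+(z*3)))
Apply SIMPLIFY at R (target: (0+(z*3))): ((z*(b*z))+(0+(z*3))) -> ((z*(b*z))+(z*3))
Apply FACTOR at root (target: ((z*(b*z))+(z*3))): ((z*(b*z))+(z*3)) -> (z*((b*z)+3))

Answer: (z*((b*z)+3))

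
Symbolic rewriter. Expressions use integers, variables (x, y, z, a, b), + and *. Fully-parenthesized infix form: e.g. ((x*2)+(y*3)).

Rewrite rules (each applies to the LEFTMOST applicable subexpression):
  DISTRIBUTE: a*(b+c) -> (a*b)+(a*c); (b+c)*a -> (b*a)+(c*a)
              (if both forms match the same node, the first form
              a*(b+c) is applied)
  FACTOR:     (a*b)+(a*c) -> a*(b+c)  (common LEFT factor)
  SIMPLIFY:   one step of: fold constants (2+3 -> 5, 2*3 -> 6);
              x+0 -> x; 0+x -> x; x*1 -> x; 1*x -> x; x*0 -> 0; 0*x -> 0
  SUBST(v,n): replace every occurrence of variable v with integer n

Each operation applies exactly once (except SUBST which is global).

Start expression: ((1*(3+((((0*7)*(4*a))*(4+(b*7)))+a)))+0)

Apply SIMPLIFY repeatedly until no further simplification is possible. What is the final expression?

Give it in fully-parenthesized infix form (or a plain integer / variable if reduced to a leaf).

Answer: (3+a)

Derivation:
Start: ((1*(3+((((0*7)*(4*a))*(4+(b*7)))+a)))+0)
Step 1: at root: ((1*(3+((((0*7)*(4*a))*(4+(b*7)))+a)))+0) -> (1*(3+((((0*7)*(4*a))*(4+(b*7)))+a))); overall: ((1*(3+((((0*7)*(4*a))*(4+(b*7)))+a)))+0) -> (1*(3+((((0*7)*(4*a))*(4+(b*7)))+a)))
Step 2: at root: (1*(3+((((0*7)*(4*a))*(4+(b*7)))+a))) -> (3+((((0*7)*(4*a))*(4+(b*7)))+a)); overall: (1*(3+((((0*7)*(4*a))*(4+(b*7)))+a))) -> (3+((((0*7)*(4*a))*(4+(b*7)))+a))
Step 3: at RLLL: (0*7) -> 0; overall: (3+((((0*7)*(4*a))*(4+(b*7)))+a)) -> (3+(((0*(4*a))*(4+(b*7)))+a))
Step 4: at RLL: (0*(4*a)) -> 0; overall: (3+(((0*(4*a))*(4+(b*7)))+a)) -> (3+((0*(4+(b*7)))+a))
Step 5: at RL: (0*(4+(b*7))) -> 0; overall: (3+((0*(4+(b*7)))+a)) -> (3+(0+a))
Step 6: at R: (0+a) -> a; overall: (3+(0+a)) -> (3+a)
Fixed point: (3+a)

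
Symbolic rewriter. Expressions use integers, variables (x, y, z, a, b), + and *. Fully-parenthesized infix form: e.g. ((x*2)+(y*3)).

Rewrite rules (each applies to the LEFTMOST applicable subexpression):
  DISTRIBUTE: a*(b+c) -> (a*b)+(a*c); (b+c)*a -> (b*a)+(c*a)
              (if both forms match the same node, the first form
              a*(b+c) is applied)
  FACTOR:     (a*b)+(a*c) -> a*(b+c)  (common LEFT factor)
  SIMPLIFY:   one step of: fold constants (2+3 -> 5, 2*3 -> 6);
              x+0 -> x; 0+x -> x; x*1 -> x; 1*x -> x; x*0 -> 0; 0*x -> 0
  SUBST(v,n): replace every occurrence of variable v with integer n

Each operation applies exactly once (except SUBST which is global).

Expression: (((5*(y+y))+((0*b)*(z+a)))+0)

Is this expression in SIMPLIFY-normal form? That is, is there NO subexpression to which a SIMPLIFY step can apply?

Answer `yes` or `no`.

Expression: (((5*(y+y))+((0*b)*(z+a)))+0)
Scanning for simplifiable subexpressions (pre-order)...
  at root: (((5*(y+y))+((0*b)*(z+a)))+0) (SIMPLIFIABLE)
  at L: ((5*(y+y))+((0*b)*(z+a))) (not simplifiable)
  at LL: (5*(y+y)) (not simplifiable)
  at LLR: (y+y) (not simplifiable)
  at LR: ((0*b)*(z+a)) (not simplifiable)
  at LRL: (0*b) (SIMPLIFIABLE)
  at LRR: (z+a) (not simplifiable)
Found simplifiable subexpr at path root: (((5*(y+y))+((0*b)*(z+a)))+0)
One SIMPLIFY step would give: ((5*(y+y))+((0*b)*(z+a)))
-> NOT in normal form.

Answer: no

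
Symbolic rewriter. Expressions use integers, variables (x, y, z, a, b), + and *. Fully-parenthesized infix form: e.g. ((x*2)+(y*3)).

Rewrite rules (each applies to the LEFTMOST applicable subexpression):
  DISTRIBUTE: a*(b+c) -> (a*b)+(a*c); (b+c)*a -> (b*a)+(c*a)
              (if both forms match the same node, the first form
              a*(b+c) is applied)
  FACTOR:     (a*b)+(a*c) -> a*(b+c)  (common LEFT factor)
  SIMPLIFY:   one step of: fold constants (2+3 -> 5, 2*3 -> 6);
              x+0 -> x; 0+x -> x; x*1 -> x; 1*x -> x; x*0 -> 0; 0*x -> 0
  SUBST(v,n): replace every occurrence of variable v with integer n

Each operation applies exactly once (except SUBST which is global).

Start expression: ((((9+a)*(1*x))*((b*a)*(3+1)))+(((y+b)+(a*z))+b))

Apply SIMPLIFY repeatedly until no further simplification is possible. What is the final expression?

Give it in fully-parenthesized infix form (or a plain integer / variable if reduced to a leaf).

Answer: ((((9+a)*x)*((b*a)*4))+(((y+b)+(a*z))+b))

Derivation:
Start: ((((9+a)*(1*x))*((b*a)*(3+1)))+(((y+b)+(a*z))+b))
Step 1: at LLR: (1*x) -> x; overall: ((((9+a)*(1*x))*((b*a)*(3+1)))+(((y+b)+(a*z))+b)) -> ((((9+a)*x)*((b*a)*(3+1)))+(((y+b)+(a*z))+b))
Step 2: at LRR: (3+1) -> 4; overall: ((((9+a)*x)*((b*a)*(3+1)))+(((y+b)+(a*z))+b)) -> ((((9+a)*x)*((b*a)*4))+(((y+b)+(a*z))+b))
Fixed point: ((((9+a)*x)*((b*a)*4))+(((y+b)+(a*z))+b))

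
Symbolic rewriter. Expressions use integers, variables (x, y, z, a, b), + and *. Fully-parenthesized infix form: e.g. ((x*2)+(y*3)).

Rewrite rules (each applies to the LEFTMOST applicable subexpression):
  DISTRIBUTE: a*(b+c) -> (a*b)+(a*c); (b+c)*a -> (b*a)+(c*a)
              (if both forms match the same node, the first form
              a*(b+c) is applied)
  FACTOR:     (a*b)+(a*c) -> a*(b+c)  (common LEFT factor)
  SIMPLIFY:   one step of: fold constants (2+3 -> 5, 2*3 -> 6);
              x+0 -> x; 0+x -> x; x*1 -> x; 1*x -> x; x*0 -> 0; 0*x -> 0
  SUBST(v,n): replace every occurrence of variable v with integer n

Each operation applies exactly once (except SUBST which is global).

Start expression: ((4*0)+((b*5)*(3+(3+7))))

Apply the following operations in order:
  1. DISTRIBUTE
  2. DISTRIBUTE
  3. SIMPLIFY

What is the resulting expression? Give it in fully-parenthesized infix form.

Answer: (0+(((b*5)*3)+(((b*5)*3)+((b*5)*7))))

Derivation:
Start: ((4*0)+((b*5)*(3+(3+7))))
Apply DISTRIBUTE at R (target: ((b*5)*(3+(3+7)))): ((4*0)+((b*5)*(3+(3+7)))) -> ((4*0)+(((b*5)*3)+((b*5)*(3+7))))
Apply DISTRIBUTE at RR (target: ((b*5)*(3+7))): ((4*0)+(((b*5)*3)+((b*5)*(3+7)))) -> ((4*0)+(((b*5)*3)+(((b*5)*3)+((b*5)*7))))
Apply SIMPLIFY at L (target: (4*0)): ((4*0)+(((b*5)*3)+(((b*5)*3)+((b*5)*7)))) -> (0+(((b*5)*3)+(((b*5)*3)+((b*5)*7))))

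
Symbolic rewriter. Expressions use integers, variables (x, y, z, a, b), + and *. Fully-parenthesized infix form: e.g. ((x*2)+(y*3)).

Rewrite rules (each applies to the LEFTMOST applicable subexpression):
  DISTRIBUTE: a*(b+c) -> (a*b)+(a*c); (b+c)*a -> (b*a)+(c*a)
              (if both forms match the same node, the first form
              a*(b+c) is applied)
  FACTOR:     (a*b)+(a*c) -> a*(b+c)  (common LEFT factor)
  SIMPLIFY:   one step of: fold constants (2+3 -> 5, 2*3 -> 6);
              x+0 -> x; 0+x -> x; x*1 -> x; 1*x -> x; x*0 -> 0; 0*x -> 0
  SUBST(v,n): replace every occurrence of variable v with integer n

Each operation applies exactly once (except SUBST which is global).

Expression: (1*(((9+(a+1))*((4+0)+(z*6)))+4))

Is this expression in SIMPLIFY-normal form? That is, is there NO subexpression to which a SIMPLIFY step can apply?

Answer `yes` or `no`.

Answer: no

Derivation:
Expression: (1*(((9+(a+1))*((4+0)+(z*6)))+4))
Scanning for simplifiable subexpressions (pre-order)...
  at root: (1*(((9+(a+1))*((4+0)+(z*6)))+4)) (SIMPLIFIABLE)
  at R: (((9+(a+1))*((4+0)+(z*6)))+4) (not simplifiable)
  at RL: ((9+(a+1))*((4+0)+(z*6))) (not simplifiable)
  at RLL: (9+(a+1)) (not simplifiable)
  at RLLR: (a+1) (not simplifiable)
  at RLR: ((4+0)+(z*6)) (not simplifiable)
  at RLRL: (4+0) (SIMPLIFIABLE)
  at RLRR: (z*6) (not simplifiable)
Found simplifiable subexpr at path root: (1*(((9+(a+1))*((4+0)+(z*6)))+4))
One SIMPLIFY step would give: (((9+(a+1))*((4+0)+(z*6)))+4)
-> NOT in normal form.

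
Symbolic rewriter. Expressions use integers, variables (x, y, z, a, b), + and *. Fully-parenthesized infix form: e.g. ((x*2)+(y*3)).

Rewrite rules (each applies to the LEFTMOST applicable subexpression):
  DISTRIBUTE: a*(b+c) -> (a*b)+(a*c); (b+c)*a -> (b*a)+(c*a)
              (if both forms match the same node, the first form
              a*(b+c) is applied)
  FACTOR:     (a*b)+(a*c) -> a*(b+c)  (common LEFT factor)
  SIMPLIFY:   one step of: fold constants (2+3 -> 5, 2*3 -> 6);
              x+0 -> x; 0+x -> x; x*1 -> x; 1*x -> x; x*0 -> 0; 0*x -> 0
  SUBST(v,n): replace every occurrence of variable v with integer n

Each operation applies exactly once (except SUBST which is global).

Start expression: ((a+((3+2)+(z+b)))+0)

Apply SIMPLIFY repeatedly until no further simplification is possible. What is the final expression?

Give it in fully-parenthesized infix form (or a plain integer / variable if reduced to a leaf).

Start: ((a+((3+2)+(z+b)))+0)
Step 1: at root: ((a+((3+2)+(z+b)))+0) -> (a+((3+2)+(z+b))); overall: ((a+((3+2)+(z+b)))+0) -> (a+((3+2)+(z+b)))
Step 2: at RL: (3+2) -> 5; overall: (a+((3+2)+(z+b))) -> (a+(5+(z+b)))
Fixed point: (a+(5+(z+b)))

Answer: (a+(5+(z+b)))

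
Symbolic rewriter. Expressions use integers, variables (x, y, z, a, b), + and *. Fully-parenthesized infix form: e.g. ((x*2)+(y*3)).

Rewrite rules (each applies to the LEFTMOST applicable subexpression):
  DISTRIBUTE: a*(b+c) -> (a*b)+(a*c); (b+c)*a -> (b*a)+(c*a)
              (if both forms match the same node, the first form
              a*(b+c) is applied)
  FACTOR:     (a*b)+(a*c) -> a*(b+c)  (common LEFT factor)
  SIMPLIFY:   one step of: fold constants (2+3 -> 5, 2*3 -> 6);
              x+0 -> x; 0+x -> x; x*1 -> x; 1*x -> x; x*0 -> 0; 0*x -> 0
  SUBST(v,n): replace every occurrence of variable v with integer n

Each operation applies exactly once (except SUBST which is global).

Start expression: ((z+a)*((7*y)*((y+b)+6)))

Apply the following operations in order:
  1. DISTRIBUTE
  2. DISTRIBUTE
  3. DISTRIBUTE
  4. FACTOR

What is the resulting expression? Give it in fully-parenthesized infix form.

Answer: ((z*(((7*y)*(y+b))+((7*y)*6)))+(a*((7*y)*((y+b)+6))))

Derivation:
Start: ((z+a)*((7*y)*((y+b)+6)))
Apply DISTRIBUTE at root (target: ((z+a)*((7*y)*((y+b)+6)))): ((z+a)*((7*y)*((y+b)+6))) -> ((z*((7*y)*((y+b)+6)))+(a*((7*y)*((y+b)+6))))
Apply DISTRIBUTE at LR (target: ((7*y)*((y+b)+6))): ((z*((7*y)*((y+b)+6)))+(a*((7*y)*((y+b)+6)))) -> ((z*(((7*y)*(y+b))+((7*y)*6)))+(a*((7*y)*((y+b)+6))))
Apply DISTRIBUTE at L (target: (z*(((7*y)*(y+b))+((7*y)*6)))): ((z*(((7*y)*(y+b))+((7*y)*6)))+(a*((7*y)*((y+b)+6)))) -> (((z*((7*y)*(y+b)))+(z*((7*y)*6)))+(a*((7*y)*((y+b)+6))))
Apply FACTOR at L (target: ((z*((7*y)*(y+b)))+(z*((7*y)*6)))): (((z*((7*y)*(y+b)))+(z*((7*y)*6)))+(a*((7*y)*((y+b)+6)))) -> ((z*(((7*y)*(y+b))+((7*y)*6)))+(a*((7*y)*((y+b)+6))))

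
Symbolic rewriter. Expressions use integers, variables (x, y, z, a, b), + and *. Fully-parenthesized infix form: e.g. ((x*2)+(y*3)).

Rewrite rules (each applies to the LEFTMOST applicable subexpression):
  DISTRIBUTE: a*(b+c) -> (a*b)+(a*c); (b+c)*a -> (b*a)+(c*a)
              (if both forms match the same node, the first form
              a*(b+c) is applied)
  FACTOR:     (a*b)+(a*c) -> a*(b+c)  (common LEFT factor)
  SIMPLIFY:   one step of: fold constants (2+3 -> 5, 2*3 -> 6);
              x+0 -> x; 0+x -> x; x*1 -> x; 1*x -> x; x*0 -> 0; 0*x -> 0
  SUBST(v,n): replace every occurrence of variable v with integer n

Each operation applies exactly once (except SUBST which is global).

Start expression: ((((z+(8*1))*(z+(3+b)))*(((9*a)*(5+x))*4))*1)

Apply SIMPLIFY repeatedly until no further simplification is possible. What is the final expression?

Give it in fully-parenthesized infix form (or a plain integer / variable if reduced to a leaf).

Answer: (((z+8)*(z+(3+b)))*(((9*a)*(5+x))*4))

Derivation:
Start: ((((z+(8*1))*(z+(3+b)))*(((9*a)*(5+x))*4))*1)
Step 1: at root: ((((z+(8*1))*(z+(3+b)))*(((9*a)*(5+x))*4))*1) -> (((z+(8*1))*(z+(3+b)))*(((9*a)*(5+x))*4)); overall: ((((z+(8*1))*(z+(3+b)))*(((9*a)*(5+x))*4))*1) -> (((z+(8*1))*(z+(3+b)))*(((9*a)*(5+x))*4))
Step 2: at LLR: (8*1) -> 8; overall: (((z+(8*1))*(z+(3+b)))*(((9*a)*(5+x))*4)) -> (((z+8)*(z+(3+b)))*(((9*a)*(5+x))*4))
Fixed point: (((z+8)*(z+(3+b)))*(((9*a)*(5+x))*4))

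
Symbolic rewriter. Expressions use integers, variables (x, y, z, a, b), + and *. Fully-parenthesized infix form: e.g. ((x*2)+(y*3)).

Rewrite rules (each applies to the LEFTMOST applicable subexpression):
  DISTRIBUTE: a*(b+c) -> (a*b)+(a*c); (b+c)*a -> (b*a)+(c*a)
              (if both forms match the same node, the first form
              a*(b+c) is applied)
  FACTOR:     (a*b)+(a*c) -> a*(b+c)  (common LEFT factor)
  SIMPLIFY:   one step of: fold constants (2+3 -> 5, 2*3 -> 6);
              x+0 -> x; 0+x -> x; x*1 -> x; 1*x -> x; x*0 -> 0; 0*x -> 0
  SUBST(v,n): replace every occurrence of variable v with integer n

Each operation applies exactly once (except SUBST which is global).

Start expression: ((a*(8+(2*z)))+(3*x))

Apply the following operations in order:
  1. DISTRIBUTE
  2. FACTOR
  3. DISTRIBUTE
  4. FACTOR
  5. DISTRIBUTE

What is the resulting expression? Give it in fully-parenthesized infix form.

Start: ((a*(8+(2*z)))+(3*x))
Apply DISTRIBUTE at L (target: (a*(8+(2*z)))): ((a*(8+(2*z)))+(3*x)) -> (((a*8)+(a*(2*z)))+(3*x))
Apply FACTOR at L (target: ((a*8)+(a*(2*z)))): (((a*8)+(a*(2*z)))+(3*x)) -> ((a*(8+(2*z)))+(3*x))
Apply DISTRIBUTE at L (target: (a*(8+(2*z)))): ((a*(8+(2*z)))+(3*x)) -> (((a*8)+(a*(2*z)))+(3*x))
Apply FACTOR at L (target: ((a*8)+(a*(2*z)))): (((a*8)+(a*(2*z)))+(3*x)) -> ((a*(8+(2*z)))+(3*x))
Apply DISTRIBUTE at L (target: (a*(8+(2*z)))): ((a*(8+(2*z)))+(3*x)) -> (((a*8)+(a*(2*z)))+(3*x))

Answer: (((a*8)+(a*(2*z)))+(3*x))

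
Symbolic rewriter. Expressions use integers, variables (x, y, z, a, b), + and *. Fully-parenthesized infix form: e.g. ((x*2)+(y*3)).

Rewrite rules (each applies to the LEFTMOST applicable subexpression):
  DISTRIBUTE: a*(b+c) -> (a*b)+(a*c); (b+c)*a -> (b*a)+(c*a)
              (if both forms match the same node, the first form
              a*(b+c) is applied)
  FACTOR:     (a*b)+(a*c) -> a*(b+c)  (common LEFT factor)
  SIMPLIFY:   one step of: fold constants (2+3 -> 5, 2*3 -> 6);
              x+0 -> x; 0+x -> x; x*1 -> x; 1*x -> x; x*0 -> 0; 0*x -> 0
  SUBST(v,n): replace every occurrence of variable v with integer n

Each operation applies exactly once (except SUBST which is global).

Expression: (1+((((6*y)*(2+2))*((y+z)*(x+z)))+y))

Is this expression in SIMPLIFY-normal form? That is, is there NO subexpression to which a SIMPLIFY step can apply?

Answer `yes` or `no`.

Expression: (1+((((6*y)*(2+2))*((y+z)*(x+z)))+y))
Scanning for simplifiable subexpressions (pre-order)...
  at root: (1+((((6*y)*(2+2))*((y+z)*(x+z)))+y)) (not simplifiable)
  at R: ((((6*y)*(2+2))*((y+z)*(x+z)))+y) (not simplifiable)
  at RL: (((6*y)*(2+2))*((y+z)*(x+z))) (not simplifiable)
  at RLL: ((6*y)*(2+2)) (not simplifiable)
  at RLLL: (6*y) (not simplifiable)
  at RLLR: (2+2) (SIMPLIFIABLE)
  at RLR: ((y+z)*(x+z)) (not simplifiable)
  at RLRL: (y+z) (not simplifiable)
  at RLRR: (x+z) (not simplifiable)
Found simplifiable subexpr at path RLLR: (2+2)
One SIMPLIFY step would give: (1+((((6*y)*4)*((y+z)*(x+z)))+y))
-> NOT in normal form.

Answer: no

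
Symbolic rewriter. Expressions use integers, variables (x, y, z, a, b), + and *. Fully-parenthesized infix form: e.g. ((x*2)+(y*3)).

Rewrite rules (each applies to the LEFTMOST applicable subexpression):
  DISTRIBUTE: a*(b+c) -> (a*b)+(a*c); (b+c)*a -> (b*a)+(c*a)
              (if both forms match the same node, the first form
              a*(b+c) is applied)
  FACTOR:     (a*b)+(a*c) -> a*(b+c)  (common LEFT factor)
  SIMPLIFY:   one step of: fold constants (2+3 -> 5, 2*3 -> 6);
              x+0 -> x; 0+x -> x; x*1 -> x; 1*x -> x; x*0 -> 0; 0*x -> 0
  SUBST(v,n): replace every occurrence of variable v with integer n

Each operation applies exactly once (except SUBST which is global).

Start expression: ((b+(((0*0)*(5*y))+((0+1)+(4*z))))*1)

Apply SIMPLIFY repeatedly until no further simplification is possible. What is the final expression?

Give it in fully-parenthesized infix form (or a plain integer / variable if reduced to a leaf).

Start: ((b+(((0*0)*(5*y))+((0+1)+(4*z))))*1)
Step 1: at root: ((b+(((0*0)*(5*y))+((0+1)+(4*z))))*1) -> (b+(((0*0)*(5*y))+((0+1)+(4*z)))); overall: ((b+(((0*0)*(5*y))+((0+1)+(4*z))))*1) -> (b+(((0*0)*(5*y))+((0+1)+(4*z))))
Step 2: at RLL: (0*0) -> 0; overall: (b+(((0*0)*(5*y))+((0+1)+(4*z)))) -> (b+((0*(5*y))+((0+1)+(4*z))))
Step 3: at RL: (0*(5*y)) -> 0; overall: (b+((0*(5*y))+((0+1)+(4*z)))) -> (b+(0+((0+1)+(4*z))))
Step 4: at R: (0+((0+1)+(4*z))) -> ((0+1)+(4*z)); overall: (b+(0+((0+1)+(4*z)))) -> (b+((0+1)+(4*z)))
Step 5: at RL: (0+1) -> 1; overall: (b+((0+1)+(4*z))) -> (b+(1+(4*z)))
Fixed point: (b+(1+(4*z)))

Answer: (b+(1+(4*z)))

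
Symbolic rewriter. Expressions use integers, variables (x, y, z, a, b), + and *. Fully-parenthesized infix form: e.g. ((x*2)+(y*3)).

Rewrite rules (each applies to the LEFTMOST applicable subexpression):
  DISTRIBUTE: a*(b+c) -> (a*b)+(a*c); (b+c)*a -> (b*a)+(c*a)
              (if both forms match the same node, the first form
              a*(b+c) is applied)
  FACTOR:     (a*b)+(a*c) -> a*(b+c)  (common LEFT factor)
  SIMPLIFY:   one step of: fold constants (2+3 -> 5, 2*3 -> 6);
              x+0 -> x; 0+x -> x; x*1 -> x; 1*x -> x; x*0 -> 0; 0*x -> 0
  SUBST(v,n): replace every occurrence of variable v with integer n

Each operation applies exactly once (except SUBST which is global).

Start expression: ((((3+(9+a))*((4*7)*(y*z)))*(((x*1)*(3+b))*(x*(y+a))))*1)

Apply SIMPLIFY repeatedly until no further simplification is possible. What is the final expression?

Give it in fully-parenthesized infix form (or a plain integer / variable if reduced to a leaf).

Answer: (((3+(9+a))*(28*(y*z)))*((x*(3+b))*(x*(y+a))))

Derivation:
Start: ((((3+(9+a))*((4*7)*(y*z)))*(((x*1)*(3+b))*(x*(y+a))))*1)
Step 1: at root: ((((3+(9+a))*((4*7)*(y*z)))*(((x*1)*(3+b))*(x*(y+a))))*1) -> (((3+(9+a))*((4*7)*(y*z)))*(((x*1)*(3+b))*(x*(y+a)))); overall: ((((3+(9+a))*((4*7)*(y*z)))*(((x*1)*(3+b))*(x*(y+a))))*1) -> (((3+(9+a))*((4*7)*(y*z)))*(((x*1)*(3+b))*(x*(y+a))))
Step 2: at LRL: (4*7) -> 28; overall: (((3+(9+a))*((4*7)*(y*z)))*(((x*1)*(3+b))*(x*(y+a)))) -> (((3+(9+a))*(28*(y*z)))*(((x*1)*(3+b))*(x*(y+a))))
Step 3: at RLL: (x*1) -> x; overall: (((3+(9+a))*(28*(y*z)))*(((x*1)*(3+b))*(x*(y+a)))) -> (((3+(9+a))*(28*(y*z)))*((x*(3+b))*(x*(y+a))))
Fixed point: (((3+(9+a))*(28*(y*z)))*((x*(3+b))*(x*(y+a))))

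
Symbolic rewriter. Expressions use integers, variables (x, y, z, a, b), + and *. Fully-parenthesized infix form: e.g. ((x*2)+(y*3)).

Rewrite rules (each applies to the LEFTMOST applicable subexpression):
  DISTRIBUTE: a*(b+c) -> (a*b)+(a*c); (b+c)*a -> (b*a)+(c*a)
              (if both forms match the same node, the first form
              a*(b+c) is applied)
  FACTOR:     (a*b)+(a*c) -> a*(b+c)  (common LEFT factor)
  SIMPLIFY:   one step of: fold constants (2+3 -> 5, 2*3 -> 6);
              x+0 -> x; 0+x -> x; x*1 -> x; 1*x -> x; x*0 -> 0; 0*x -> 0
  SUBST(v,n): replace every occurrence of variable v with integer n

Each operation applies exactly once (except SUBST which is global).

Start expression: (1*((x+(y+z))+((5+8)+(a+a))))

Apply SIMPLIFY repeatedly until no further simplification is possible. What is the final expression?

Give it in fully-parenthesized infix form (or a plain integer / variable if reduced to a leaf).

Answer: ((x+(y+z))+(13+(a+a)))

Derivation:
Start: (1*((x+(y+z))+((5+8)+(a+a))))
Step 1: at root: (1*((x+(y+z))+((5+8)+(a+a)))) -> ((x+(y+z))+((5+8)+(a+a))); overall: (1*((x+(y+z))+((5+8)+(a+a)))) -> ((x+(y+z))+((5+8)+(a+a)))
Step 2: at RL: (5+8) -> 13; overall: ((x+(y+z))+((5+8)+(a+a))) -> ((x+(y+z))+(13+(a+a)))
Fixed point: ((x+(y+z))+(13+(a+a)))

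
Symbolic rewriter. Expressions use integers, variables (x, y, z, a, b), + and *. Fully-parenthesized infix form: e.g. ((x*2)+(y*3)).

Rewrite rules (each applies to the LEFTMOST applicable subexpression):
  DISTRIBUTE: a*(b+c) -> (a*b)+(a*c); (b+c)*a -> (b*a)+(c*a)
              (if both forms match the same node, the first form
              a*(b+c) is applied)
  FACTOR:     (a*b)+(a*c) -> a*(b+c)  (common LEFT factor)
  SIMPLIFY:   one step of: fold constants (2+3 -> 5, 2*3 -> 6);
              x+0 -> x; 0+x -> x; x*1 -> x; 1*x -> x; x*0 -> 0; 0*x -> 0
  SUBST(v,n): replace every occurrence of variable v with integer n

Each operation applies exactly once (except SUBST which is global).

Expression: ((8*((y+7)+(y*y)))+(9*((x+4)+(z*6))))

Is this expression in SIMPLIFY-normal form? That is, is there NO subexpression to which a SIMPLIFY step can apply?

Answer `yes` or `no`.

Expression: ((8*((y+7)+(y*y)))+(9*((x+4)+(z*6))))
Scanning for simplifiable subexpressions (pre-order)...
  at root: ((8*((y+7)+(y*y)))+(9*((x+4)+(z*6)))) (not simplifiable)
  at L: (8*((y+7)+(y*y))) (not simplifiable)
  at LR: ((y+7)+(y*y)) (not simplifiable)
  at LRL: (y+7) (not simplifiable)
  at LRR: (y*y) (not simplifiable)
  at R: (9*((x+4)+(z*6))) (not simplifiable)
  at RR: ((x+4)+(z*6)) (not simplifiable)
  at RRL: (x+4) (not simplifiable)
  at RRR: (z*6) (not simplifiable)
Result: no simplifiable subexpression found -> normal form.

Answer: yes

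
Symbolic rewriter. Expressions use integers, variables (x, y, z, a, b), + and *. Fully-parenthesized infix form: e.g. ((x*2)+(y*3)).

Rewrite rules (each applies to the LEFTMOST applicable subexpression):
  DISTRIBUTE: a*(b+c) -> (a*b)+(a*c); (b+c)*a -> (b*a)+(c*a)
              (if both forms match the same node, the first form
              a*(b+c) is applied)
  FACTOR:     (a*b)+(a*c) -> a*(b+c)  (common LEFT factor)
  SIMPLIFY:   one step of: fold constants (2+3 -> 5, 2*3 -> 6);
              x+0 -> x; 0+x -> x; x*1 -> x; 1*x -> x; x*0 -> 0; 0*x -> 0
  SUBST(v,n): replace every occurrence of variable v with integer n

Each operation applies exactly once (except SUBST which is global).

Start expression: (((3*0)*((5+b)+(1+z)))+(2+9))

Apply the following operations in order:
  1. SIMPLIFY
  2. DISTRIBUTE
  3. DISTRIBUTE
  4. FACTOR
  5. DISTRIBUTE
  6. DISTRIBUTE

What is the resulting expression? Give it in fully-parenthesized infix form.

Answer: ((((0*5)+(0*b))+((0*1)+(0*z)))+(2+9))

Derivation:
Start: (((3*0)*((5+b)+(1+z)))+(2+9))
Apply SIMPLIFY at LL (target: (3*0)): (((3*0)*((5+b)+(1+z)))+(2+9)) -> ((0*((5+b)+(1+z)))+(2+9))
Apply DISTRIBUTE at L (target: (0*((5+b)+(1+z)))): ((0*((5+b)+(1+z)))+(2+9)) -> (((0*(5+b))+(0*(1+z)))+(2+9))
Apply DISTRIBUTE at LL (target: (0*(5+b))): (((0*(5+b))+(0*(1+z)))+(2+9)) -> ((((0*5)+(0*b))+(0*(1+z)))+(2+9))
Apply FACTOR at LL (target: ((0*5)+(0*b))): ((((0*5)+(0*b))+(0*(1+z)))+(2+9)) -> (((0*(5+b))+(0*(1+z)))+(2+9))
Apply DISTRIBUTE at LL (target: (0*(5+b))): (((0*(5+b))+(0*(1+z)))+(2+9)) -> ((((0*5)+(0*b))+(0*(1+z)))+(2+9))
Apply DISTRIBUTE at LR (target: (0*(1+z))): ((((0*5)+(0*b))+(0*(1+z)))+(2+9)) -> ((((0*5)+(0*b))+((0*1)+(0*z)))+(2+9))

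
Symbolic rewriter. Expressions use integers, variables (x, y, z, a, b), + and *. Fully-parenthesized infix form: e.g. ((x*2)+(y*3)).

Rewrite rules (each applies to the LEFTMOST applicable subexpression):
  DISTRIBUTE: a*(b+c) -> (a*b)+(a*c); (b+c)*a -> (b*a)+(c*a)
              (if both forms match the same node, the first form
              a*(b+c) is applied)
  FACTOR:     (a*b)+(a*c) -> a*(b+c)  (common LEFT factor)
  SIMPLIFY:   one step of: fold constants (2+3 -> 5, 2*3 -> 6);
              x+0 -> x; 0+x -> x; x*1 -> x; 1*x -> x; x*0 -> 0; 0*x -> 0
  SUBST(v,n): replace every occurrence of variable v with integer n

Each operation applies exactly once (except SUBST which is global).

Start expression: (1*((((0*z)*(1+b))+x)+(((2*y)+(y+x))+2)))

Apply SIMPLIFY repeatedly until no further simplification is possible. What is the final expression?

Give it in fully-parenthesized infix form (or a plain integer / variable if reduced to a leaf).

Start: (1*((((0*z)*(1+b))+x)+(((2*y)+(y+x))+2)))
Step 1: at root: (1*((((0*z)*(1+b))+x)+(((2*y)+(y+x))+2))) -> ((((0*z)*(1+b))+x)+(((2*y)+(y+x))+2)); overall: (1*((((0*z)*(1+b))+x)+(((2*y)+(y+x))+2))) -> ((((0*z)*(1+b))+x)+(((2*y)+(y+x))+2))
Step 2: at LLL: (0*z) -> 0; overall: ((((0*z)*(1+b))+x)+(((2*y)+(y+x))+2)) -> (((0*(1+b))+x)+(((2*y)+(y+x))+2))
Step 3: at LL: (0*(1+b)) -> 0; overall: (((0*(1+b))+x)+(((2*y)+(y+x))+2)) -> ((0+x)+(((2*y)+(y+x))+2))
Step 4: at L: (0+x) -> x; overall: ((0+x)+(((2*y)+(y+x))+2)) -> (x+(((2*y)+(y+x))+2))
Fixed point: (x+(((2*y)+(y+x))+2))

Answer: (x+(((2*y)+(y+x))+2))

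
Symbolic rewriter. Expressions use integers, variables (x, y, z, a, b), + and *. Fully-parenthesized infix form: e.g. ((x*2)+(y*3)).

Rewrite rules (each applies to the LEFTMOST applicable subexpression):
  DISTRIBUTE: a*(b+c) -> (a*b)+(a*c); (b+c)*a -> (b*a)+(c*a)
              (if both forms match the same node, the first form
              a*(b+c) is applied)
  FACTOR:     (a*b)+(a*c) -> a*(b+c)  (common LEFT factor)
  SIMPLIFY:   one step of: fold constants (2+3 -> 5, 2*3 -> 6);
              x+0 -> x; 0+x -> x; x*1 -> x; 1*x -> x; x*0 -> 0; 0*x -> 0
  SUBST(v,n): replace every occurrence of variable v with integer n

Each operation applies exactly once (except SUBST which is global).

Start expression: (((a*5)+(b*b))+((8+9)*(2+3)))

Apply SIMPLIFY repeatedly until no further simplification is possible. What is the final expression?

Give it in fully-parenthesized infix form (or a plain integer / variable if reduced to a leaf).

Answer: (((a*5)+(b*b))+85)

Derivation:
Start: (((a*5)+(b*b))+((8+9)*(2+3)))
Step 1: at RL: (8+9) -> 17; overall: (((a*5)+(b*b))+((8+9)*(2+3))) -> (((a*5)+(b*b))+(17*(2+3)))
Step 2: at RR: (2+3) -> 5; overall: (((a*5)+(b*b))+(17*(2+3))) -> (((a*5)+(b*b))+(17*5))
Step 3: at R: (17*5) -> 85; overall: (((a*5)+(b*b))+(17*5)) -> (((a*5)+(b*b))+85)
Fixed point: (((a*5)+(b*b))+85)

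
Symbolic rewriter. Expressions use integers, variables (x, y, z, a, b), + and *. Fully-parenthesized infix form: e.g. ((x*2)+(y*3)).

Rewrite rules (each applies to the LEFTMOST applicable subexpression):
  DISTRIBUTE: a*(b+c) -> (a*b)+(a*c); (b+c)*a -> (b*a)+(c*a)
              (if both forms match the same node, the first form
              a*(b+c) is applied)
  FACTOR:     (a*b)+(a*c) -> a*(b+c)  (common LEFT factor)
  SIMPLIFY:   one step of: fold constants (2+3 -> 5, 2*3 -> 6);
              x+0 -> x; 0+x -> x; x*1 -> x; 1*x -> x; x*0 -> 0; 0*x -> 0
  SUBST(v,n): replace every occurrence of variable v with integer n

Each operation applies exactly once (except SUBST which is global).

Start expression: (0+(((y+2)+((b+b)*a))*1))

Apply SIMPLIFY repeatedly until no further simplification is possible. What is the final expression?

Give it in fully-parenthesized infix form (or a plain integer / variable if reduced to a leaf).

Start: (0+(((y+2)+((b+b)*a))*1))
Step 1: at root: (0+(((y+2)+((b+b)*a))*1)) -> (((y+2)+((b+b)*a))*1); overall: (0+(((y+2)+((b+b)*a))*1)) -> (((y+2)+((b+b)*a))*1)
Step 2: at root: (((y+2)+((b+b)*a))*1) -> ((y+2)+((b+b)*a)); overall: (((y+2)+((b+b)*a))*1) -> ((y+2)+((b+b)*a))
Fixed point: ((y+2)+((b+b)*a))

Answer: ((y+2)+((b+b)*a))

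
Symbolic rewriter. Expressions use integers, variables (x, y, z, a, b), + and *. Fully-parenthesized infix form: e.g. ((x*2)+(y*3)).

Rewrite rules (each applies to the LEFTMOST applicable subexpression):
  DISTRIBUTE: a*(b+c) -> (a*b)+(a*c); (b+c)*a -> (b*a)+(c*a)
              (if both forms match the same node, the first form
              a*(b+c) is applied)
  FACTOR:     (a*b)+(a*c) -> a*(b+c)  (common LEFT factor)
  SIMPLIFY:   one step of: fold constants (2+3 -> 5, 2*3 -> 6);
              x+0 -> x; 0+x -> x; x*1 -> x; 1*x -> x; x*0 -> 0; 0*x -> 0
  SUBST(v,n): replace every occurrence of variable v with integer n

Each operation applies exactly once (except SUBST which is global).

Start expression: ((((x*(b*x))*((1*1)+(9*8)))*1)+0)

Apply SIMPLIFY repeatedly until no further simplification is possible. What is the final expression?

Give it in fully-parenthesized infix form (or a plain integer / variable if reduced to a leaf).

Answer: ((x*(b*x))*73)

Derivation:
Start: ((((x*(b*x))*((1*1)+(9*8)))*1)+0)
Step 1: at root: ((((x*(b*x))*((1*1)+(9*8)))*1)+0) -> (((x*(b*x))*((1*1)+(9*8)))*1); overall: ((((x*(b*x))*((1*1)+(9*8)))*1)+0) -> (((x*(b*x))*((1*1)+(9*8)))*1)
Step 2: at root: (((x*(b*x))*((1*1)+(9*8)))*1) -> ((x*(b*x))*((1*1)+(9*8))); overall: (((x*(b*x))*((1*1)+(9*8)))*1) -> ((x*(b*x))*((1*1)+(9*8)))
Step 3: at RL: (1*1) -> 1; overall: ((x*(b*x))*((1*1)+(9*8))) -> ((x*(b*x))*(1+(9*8)))
Step 4: at RR: (9*8) -> 72; overall: ((x*(b*x))*(1+(9*8))) -> ((x*(b*x))*(1+72))
Step 5: at R: (1+72) -> 73; overall: ((x*(b*x))*(1+72)) -> ((x*(b*x))*73)
Fixed point: ((x*(b*x))*73)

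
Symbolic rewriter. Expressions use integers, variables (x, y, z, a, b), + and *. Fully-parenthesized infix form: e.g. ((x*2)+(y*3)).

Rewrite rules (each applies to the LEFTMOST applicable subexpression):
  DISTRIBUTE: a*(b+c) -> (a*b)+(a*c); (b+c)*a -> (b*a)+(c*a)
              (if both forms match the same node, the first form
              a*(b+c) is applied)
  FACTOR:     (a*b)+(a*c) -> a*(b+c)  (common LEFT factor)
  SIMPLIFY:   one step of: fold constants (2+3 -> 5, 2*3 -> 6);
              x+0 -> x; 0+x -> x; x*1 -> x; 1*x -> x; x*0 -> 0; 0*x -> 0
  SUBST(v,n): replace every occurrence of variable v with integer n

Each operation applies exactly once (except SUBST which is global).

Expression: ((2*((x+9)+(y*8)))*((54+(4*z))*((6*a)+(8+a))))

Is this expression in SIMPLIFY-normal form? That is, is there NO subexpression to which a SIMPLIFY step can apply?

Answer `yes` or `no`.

Expression: ((2*((x+9)+(y*8)))*((54+(4*z))*((6*a)+(8+a))))
Scanning for simplifiable subexpressions (pre-order)...
  at root: ((2*((x+9)+(y*8)))*((54+(4*z))*((6*a)+(8+a)))) (not simplifiable)
  at L: (2*((x+9)+(y*8))) (not simplifiable)
  at LR: ((x+9)+(y*8)) (not simplifiable)
  at LRL: (x+9) (not simplifiable)
  at LRR: (y*8) (not simplifiable)
  at R: ((54+(4*z))*((6*a)+(8+a))) (not simplifiable)
  at RL: (54+(4*z)) (not simplifiable)
  at RLR: (4*z) (not simplifiable)
  at RR: ((6*a)+(8+a)) (not simplifiable)
  at RRL: (6*a) (not simplifiable)
  at RRR: (8+a) (not simplifiable)
Result: no simplifiable subexpression found -> normal form.

Answer: yes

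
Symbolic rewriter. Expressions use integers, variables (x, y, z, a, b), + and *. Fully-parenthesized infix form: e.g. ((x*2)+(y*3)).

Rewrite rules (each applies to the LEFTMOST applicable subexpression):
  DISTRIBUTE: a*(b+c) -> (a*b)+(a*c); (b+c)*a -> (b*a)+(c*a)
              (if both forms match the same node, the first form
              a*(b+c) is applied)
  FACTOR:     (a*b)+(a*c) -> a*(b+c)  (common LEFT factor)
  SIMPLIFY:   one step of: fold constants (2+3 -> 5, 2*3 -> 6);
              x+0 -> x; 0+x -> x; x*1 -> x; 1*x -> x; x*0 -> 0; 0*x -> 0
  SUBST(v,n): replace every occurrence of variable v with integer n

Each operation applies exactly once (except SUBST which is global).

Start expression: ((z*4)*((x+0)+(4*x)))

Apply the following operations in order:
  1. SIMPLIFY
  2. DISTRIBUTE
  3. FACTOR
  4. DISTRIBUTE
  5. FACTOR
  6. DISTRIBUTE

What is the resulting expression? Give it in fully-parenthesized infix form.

Start: ((z*4)*((x+0)+(4*x)))
Apply SIMPLIFY at RL (target: (x+0)): ((z*4)*((x+0)+(4*x))) -> ((z*4)*(x+(4*x)))
Apply DISTRIBUTE at root (target: ((z*4)*(x+(4*x)))): ((z*4)*(x+(4*x))) -> (((z*4)*x)+((z*4)*(4*x)))
Apply FACTOR at root (target: (((z*4)*x)+((z*4)*(4*x)))): (((z*4)*x)+((z*4)*(4*x))) -> ((z*4)*(x+(4*x)))
Apply DISTRIBUTE at root (target: ((z*4)*(x+(4*x)))): ((z*4)*(x+(4*x))) -> (((z*4)*x)+((z*4)*(4*x)))
Apply FACTOR at root (target: (((z*4)*x)+((z*4)*(4*x)))): (((z*4)*x)+((z*4)*(4*x))) -> ((z*4)*(x+(4*x)))
Apply DISTRIBUTE at root (target: ((z*4)*(x+(4*x)))): ((z*4)*(x+(4*x))) -> (((z*4)*x)+((z*4)*(4*x)))

Answer: (((z*4)*x)+((z*4)*(4*x)))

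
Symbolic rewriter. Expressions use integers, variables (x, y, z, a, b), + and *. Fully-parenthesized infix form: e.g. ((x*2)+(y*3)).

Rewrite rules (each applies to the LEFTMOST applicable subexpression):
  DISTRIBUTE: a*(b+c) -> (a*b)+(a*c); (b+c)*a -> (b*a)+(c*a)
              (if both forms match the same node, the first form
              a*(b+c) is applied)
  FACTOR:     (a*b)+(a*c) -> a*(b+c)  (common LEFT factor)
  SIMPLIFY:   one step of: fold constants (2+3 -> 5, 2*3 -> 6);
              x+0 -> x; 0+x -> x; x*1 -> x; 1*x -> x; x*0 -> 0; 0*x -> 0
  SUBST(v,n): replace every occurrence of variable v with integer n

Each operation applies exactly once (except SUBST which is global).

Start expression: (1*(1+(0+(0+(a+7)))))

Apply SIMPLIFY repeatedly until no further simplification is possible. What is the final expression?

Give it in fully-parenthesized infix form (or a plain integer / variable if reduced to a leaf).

Start: (1*(1+(0+(0+(a+7)))))
Step 1: at root: (1*(1+(0+(0+(a+7))))) -> (1+(0+(0+(a+7)))); overall: (1*(1+(0+(0+(a+7))))) -> (1+(0+(0+(a+7))))
Step 2: at R: (0+(0+(a+7))) -> (0+(a+7)); overall: (1+(0+(0+(a+7)))) -> (1+(0+(a+7)))
Step 3: at R: (0+(a+7)) -> (a+7); overall: (1+(0+(a+7))) -> (1+(a+7))
Fixed point: (1+(a+7))

Answer: (1+(a+7))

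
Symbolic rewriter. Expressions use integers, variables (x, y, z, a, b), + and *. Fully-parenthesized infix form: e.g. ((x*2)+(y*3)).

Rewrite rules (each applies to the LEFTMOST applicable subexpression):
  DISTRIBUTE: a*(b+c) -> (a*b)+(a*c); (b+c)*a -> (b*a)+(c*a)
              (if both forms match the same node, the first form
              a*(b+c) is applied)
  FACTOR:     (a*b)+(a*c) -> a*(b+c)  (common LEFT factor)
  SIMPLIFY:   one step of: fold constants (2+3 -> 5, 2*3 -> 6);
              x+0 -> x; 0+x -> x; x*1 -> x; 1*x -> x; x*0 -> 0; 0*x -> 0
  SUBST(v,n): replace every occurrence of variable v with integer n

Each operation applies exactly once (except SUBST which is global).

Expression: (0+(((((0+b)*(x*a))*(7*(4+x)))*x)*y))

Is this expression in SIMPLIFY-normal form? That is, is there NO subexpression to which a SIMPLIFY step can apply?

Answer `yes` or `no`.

Expression: (0+(((((0+b)*(x*a))*(7*(4+x)))*x)*y))
Scanning for simplifiable subexpressions (pre-order)...
  at root: (0+(((((0+b)*(x*a))*(7*(4+x)))*x)*y)) (SIMPLIFIABLE)
  at R: (((((0+b)*(x*a))*(7*(4+x)))*x)*y) (not simplifiable)
  at RL: ((((0+b)*(x*a))*(7*(4+x)))*x) (not simplifiable)
  at RLL: (((0+b)*(x*a))*(7*(4+x))) (not simplifiable)
  at RLLL: ((0+b)*(x*a)) (not simplifiable)
  at RLLLL: (0+b) (SIMPLIFIABLE)
  at RLLLR: (x*a) (not simplifiable)
  at RLLR: (7*(4+x)) (not simplifiable)
  at RLLRR: (4+x) (not simplifiable)
Found simplifiable subexpr at path root: (0+(((((0+b)*(x*a))*(7*(4+x)))*x)*y))
One SIMPLIFY step would give: (((((0+b)*(x*a))*(7*(4+x)))*x)*y)
-> NOT in normal form.

Answer: no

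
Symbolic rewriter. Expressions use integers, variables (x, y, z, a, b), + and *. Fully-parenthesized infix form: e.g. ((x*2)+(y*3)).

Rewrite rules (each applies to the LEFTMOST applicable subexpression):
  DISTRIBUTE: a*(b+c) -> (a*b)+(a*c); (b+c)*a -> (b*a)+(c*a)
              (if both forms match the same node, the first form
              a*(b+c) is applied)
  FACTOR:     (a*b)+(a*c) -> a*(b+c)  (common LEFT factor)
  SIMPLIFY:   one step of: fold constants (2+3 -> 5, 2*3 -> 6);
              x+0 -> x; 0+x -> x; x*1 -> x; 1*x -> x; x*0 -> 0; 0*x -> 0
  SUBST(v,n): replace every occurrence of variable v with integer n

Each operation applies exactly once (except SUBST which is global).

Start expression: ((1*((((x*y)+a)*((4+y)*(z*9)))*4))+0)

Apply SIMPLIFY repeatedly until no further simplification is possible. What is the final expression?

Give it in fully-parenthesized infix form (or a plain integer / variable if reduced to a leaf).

Start: ((1*((((x*y)+a)*((4+y)*(z*9)))*4))+0)
Step 1: at root: ((1*((((x*y)+a)*((4+y)*(z*9)))*4))+0) -> (1*((((x*y)+a)*((4+y)*(z*9)))*4)); overall: ((1*((((x*y)+a)*((4+y)*(z*9)))*4))+0) -> (1*((((x*y)+a)*((4+y)*(z*9)))*4))
Step 2: at root: (1*((((x*y)+a)*((4+y)*(z*9)))*4)) -> ((((x*y)+a)*((4+y)*(z*9)))*4); overall: (1*((((x*y)+a)*((4+y)*(z*9)))*4)) -> ((((x*y)+a)*((4+y)*(z*9)))*4)
Fixed point: ((((x*y)+a)*((4+y)*(z*9)))*4)

Answer: ((((x*y)+a)*((4+y)*(z*9)))*4)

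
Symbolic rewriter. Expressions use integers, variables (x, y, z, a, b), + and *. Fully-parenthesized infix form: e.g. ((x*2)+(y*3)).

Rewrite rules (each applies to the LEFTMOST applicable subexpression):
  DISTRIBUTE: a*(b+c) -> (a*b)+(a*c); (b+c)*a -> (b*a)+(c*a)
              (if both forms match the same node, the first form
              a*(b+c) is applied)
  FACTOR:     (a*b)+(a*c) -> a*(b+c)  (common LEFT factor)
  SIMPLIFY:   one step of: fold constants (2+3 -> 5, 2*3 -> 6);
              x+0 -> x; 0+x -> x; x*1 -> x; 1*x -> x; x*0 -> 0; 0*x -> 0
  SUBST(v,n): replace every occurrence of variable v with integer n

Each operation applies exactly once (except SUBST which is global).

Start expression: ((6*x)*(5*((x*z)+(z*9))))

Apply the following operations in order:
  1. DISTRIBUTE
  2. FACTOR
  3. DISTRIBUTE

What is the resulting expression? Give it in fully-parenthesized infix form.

Answer: ((6*x)*((5*(x*z))+(5*(z*9))))

Derivation:
Start: ((6*x)*(5*((x*z)+(z*9))))
Apply DISTRIBUTE at R (target: (5*((x*z)+(z*9)))): ((6*x)*(5*((x*z)+(z*9)))) -> ((6*x)*((5*(x*z))+(5*(z*9))))
Apply FACTOR at R (target: ((5*(x*z))+(5*(z*9)))): ((6*x)*((5*(x*z))+(5*(z*9)))) -> ((6*x)*(5*((x*z)+(z*9))))
Apply DISTRIBUTE at R (target: (5*((x*z)+(z*9)))): ((6*x)*(5*((x*z)+(z*9)))) -> ((6*x)*((5*(x*z))+(5*(z*9))))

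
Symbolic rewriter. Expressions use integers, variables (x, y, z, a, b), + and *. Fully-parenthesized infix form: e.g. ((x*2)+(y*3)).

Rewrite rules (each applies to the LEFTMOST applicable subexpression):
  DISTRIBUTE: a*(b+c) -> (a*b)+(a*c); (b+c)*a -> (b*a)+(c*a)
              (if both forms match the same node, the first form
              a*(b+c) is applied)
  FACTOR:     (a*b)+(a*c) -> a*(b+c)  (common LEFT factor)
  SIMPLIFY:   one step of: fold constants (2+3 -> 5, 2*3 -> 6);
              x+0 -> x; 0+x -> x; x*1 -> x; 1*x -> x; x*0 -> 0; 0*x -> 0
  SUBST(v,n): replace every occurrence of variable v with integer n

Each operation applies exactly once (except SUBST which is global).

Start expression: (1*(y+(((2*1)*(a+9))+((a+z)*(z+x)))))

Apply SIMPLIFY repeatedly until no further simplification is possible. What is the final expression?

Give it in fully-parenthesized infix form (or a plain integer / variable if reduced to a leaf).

Answer: (y+((2*(a+9))+((a+z)*(z+x))))

Derivation:
Start: (1*(y+(((2*1)*(a+9))+((a+z)*(z+x)))))
Step 1: at root: (1*(y+(((2*1)*(a+9))+((a+z)*(z+x))))) -> (y+(((2*1)*(a+9))+((a+z)*(z+x)))); overall: (1*(y+(((2*1)*(a+9))+((a+z)*(z+x))))) -> (y+(((2*1)*(a+9))+((a+z)*(z+x))))
Step 2: at RLL: (2*1) -> 2; overall: (y+(((2*1)*(a+9))+((a+z)*(z+x)))) -> (y+((2*(a+9))+((a+z)*(z+x))))
Fixed point: (y+((2*(a+9))+((a+z)*(z+x))))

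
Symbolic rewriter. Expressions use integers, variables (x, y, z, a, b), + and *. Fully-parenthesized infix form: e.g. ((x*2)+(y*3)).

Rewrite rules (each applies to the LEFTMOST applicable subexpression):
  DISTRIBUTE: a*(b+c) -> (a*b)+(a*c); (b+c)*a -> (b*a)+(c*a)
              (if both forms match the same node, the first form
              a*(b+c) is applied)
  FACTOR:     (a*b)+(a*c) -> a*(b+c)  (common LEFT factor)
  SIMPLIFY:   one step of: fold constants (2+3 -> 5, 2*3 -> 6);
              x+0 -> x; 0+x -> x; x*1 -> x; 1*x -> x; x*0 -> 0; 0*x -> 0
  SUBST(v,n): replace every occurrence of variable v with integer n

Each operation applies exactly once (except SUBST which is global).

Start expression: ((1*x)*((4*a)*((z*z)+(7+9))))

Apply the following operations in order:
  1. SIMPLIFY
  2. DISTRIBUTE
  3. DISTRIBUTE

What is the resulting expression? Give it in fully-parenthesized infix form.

Start: ((1*x)*((4*a)*((z*z)+(7+9))))
Apply SIMPLIFY at L (target: (1*x)): ((1*x)*((4*a)*((z*z)+(7+9)))) -> (x*((4*a)*((z*z)+(7+9))))
Apply DISTRIBUTE at R (target: ((4*a)*((z*z)+(7+9)))): (x*((4*a)*((z*z)+(7+9)))) -> (x*(((4*a)*(z*z))+((4*a)*(7+9))))
Apply DISTRIBUTE at root (target: (x*(((4*a)*(z*z))+((4*a)*(7+9))))): (x*(((4*a)*(z*z))+((4*a)*(7+9)))) -> ((x*((4*a)*(z*z)))+(x*((4*a)*(7+9))))

Answer: ((x*((4*a)*(z*z)))+(x*((4*a)*(7+9))))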